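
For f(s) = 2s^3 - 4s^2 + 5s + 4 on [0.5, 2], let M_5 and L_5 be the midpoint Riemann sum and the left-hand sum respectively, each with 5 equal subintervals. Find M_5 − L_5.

M_5 = 12.804375.
L_5 = 11.685.
M_5 − L_5 = 1.119375.

1.119375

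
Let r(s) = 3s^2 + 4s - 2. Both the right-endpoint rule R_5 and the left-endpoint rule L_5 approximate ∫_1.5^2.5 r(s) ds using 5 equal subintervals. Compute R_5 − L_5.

3.2

R_5 = 19.87.
L_5 = 16.67.
R_5 − L_5 = 3.2.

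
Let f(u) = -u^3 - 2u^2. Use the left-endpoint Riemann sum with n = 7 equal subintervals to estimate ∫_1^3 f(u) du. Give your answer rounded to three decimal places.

Δu = (3 − 1)/7 = 2/7.
Left endpoints: 1, 9/7, 11/7, 13/7, 15/7, 17/7, 19/7.
f(1) = -3, f(9/7) = -1863/343, f(11/7) = -3025/343, f(13/7) = -4563/343, f(15/7) = -6525/343, f(17/7) = -8959/343, f(19/7) = -11913/343.
Sum = Δu · [f(1) + f(9/7) + f(11/7) + ...].
Sum ≈ -31.551.

-31.551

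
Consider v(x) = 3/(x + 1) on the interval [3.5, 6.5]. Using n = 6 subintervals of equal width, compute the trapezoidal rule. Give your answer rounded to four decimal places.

Δx = (6.5 − 3.5)/6 = 0.5.
v(3.5) = 2/3, v(4) = 0.6, v(4.5) = 6/11, v(5) = 0.5, v(5.5) = 6/13, v(6) = 3/7, v(6.5) = 0.4.
T_6 = (Δx/2)·[v(x_0) + 2v(x_1) + ... + 2v(x_{5}) + v(x_6)].
Sum ≈ 1.5344.

1.5344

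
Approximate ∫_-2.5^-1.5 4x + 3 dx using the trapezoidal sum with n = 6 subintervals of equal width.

Δx = (-1.5 − (-2.5))/6 = 1/6.
f(-2.5) = -7, f(-7/3) = -19/3, f(-13/6) = -17/3, f(-2) = -5, f(-11/6) = -13/3, f(-5/3) = -11/3, f(-1.5) = -3.
T_6 = (Δx/2)·[f(x_0) + 2f(x_1) + ... + 2f(x_{5}) + f(x_6)].
Sum = -5.

-5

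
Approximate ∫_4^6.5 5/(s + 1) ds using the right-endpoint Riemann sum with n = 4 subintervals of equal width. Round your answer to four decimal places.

Δs = (6.5 − 4)/4 = 0.625.
Right endpoints: 4.625, 5.25, 5.875, 6.5.
f(4.625) = 8/9, f(5.25) = 0.8, f(5.875) = 8/11, f(6.5) = 2/3.
Sum = Δs · [f(4.625) + f(5.25) + f(5.875) + f(6.5)].
Sum ≈ 1.9268.

1.9268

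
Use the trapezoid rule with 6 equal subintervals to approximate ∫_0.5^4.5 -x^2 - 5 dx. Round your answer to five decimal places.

Δx = (4.5 − 0.5)/6 = 2/3.
f(0.5) = -5.25, f(7/6) = -229/36, f(11/6) = -301/36, f(2.5) = -11.25, f(19/6) = -541/36, f(23/6) = -709/36, f(4.5) = -25.25.
T_6 = (Δx/2)·[f(x_0) + 2f(x_1) + ... + 2f(x_{5}) + f(x_6)].
Sum ≈ -50.62963.

-50.62963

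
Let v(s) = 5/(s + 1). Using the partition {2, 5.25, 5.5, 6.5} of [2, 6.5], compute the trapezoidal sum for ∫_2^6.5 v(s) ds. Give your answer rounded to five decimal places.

Subinterval widths: 3.25, 0.25, 1.
v(2) = 5/3, v(5.25) = 0.8, v(5.5) = 10/13, v(6.5) = 2/3.
On each subinterval the trapezoid contributes (Δs_i/2)·[v(s_{i-1}) + v(s_i)].
Sum ≈ 4.92244.

4.92244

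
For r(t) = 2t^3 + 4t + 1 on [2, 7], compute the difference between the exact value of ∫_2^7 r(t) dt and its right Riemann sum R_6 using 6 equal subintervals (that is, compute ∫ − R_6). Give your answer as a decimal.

-303.125

Exact integral: ∫_2^7 r(t) dt = 1287.5.
R_6 = 1590.625.
Error = 1287.5 − 1590.625 = -303.125.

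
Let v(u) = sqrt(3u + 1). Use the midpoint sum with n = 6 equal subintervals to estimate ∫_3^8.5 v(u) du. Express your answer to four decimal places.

Δu = (8.5 − 3)/6 = 11/12.
Midpoints: 83/24, 4.375, 127/24, 149/24, 7.125, 193/24.
v(83/24) ≈ 3.3727, v(4.375) ≈ 3.7583, v(127/24) ≈ 4.1079, v(149/24) ≈ 4.4300, v(7.125) ≈ 4.7302, v(193/24) ≈ 5.0125.
Sum = Δu · [v(83/24) + v(4.375) + v(127/24) + ...].
Sum ≈ 23.2940.

23.2940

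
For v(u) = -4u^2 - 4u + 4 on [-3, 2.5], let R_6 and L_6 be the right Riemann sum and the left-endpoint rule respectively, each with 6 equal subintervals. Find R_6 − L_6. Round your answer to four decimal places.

-10.0833

R_6 ≈ -37.456019.
L_6 ≈ -27.372685.
R_6 − L_6 ≈ -10.0833.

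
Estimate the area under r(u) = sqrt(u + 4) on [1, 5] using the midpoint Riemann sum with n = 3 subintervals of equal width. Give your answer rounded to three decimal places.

Δu = (5 − 1)/3 = 4/3.
Midpoints: 5/3, 3, 13/3.
r(5/3) ≈ 2.380, r(3) ≈ 2.646, r(13/3) ≈ 2.887.
Sum = Δu · [r(5/3) + r(3) + r(13/3)].
Sum ≈ 10.551.

10.551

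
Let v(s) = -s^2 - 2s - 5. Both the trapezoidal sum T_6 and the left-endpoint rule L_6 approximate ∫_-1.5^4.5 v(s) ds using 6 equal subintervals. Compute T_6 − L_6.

-15

T_6 = -80.5.
L_6 = -65.5.
T_6 − L_6 = -15.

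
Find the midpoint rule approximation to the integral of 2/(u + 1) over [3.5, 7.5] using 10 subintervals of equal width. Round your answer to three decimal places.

1.272

Δu = (7.5 − 3.5)/10 = 0.4.
Midpoints: 3.7, 4.1, 4.5, 4.9, 5.3, 5.7, 6.1, 6.5, 6.9, 7.3.
f(3.7) = 20/47, f(4.1) = 20/51, f(4.5) = 4/11, f(4.9) = 20/59, f(5.3) = 20/63, f(5.7) = 20/67, f(6.1) = 20/71, f(6.5) = 4/15, f(6.9) = 20/79, f(7.3) = 20/83.
Sum = Δu · [f(3.7) + f(4.1) + f(4.5) + ...].
Sum ≈ 1.272.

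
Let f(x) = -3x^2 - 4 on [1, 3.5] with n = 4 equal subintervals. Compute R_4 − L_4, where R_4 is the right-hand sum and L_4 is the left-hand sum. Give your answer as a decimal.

R_4 = -62.91015625.
L_4 = -41.81640625.
R_4 − L_4 = -21.09375.

-21.09375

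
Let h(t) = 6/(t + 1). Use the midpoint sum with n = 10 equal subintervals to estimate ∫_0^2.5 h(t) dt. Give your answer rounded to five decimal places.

7.50239

Δt = (2.5 − 0)/10 = 0.25.
Midpoints: 0.125, 0.375, 0.625, 0.875, 1.125, 1.375, 1.625, 1.875, 2.125, 2.375.
h(0.125) = 16/3, h(0.375) = 48/11, h(0.625) = 48/13, h(0.875) = 3.2, h(1.125) = 48/17, h(1.375) = 48/19, h(1.625) = 16/7, h(1.875) = 48/23, h(2.125) = 1.92, h(2.375) = 16/9.
Sum = Δt · [h(0.125) + h(0.375) + h(0.625) + ...].
Sum ≈ 7.50239.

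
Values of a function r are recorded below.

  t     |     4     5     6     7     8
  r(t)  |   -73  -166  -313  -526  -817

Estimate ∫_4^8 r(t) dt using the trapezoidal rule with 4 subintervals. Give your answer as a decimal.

-1450

Δt = 1.
T_4 = (1/2)·[(-73) + 2·(-166) + 2·(-313) + 2·(-526) + (-817)] = -1450.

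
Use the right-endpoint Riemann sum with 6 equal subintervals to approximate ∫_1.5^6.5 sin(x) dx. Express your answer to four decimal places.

-1.1788

Δx = (6.5 − 1.5)/6 = 5/6.
Right endpoints: 7/3, 19/6, 4, 29/6, 17/3, 6.5.
f(7/3) ≈ 0.7231, f(19/6) ≈ -0.0251, f(4) ≈ -0.7568, f(29/6) ≈ -0.9927, f(17/3) ≈ -0.5782, f(6.5) ≈ 0.2151.
Sum = Δx · [f(7/3) + f(19/6) + f(4) + ...].
Sum ≈ -1.1788.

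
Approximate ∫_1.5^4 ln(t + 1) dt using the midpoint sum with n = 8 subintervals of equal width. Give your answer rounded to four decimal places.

Δt = (4 − 1.5)/8 = 0.3125.
Midpoints: 1.65625, 1.96875, 2.28125, 2.59375, 2.90625, 3.21875, 3.53125, 3.84375.
f(1.65625) ≈ 0.9769, f(1.96875) ≈ 1.0881, f(2.28125) ≈ 1.1882, f(2.59375) ≈ 1.2792, f(2.90625) ≈ 1.3626, f(3.21875) ≈ 1.4395, f(3.53125) ≈ 1.5110, f(3.84375) ≈ 1.5777.
Sum = Δt · [f(1.65625) + f(1.96875) + f(2.28125) + ...].
Sum ≈ 3.2573.

3.2573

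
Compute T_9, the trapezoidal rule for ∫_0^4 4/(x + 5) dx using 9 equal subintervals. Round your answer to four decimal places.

Δx = (4 − 0)/9 = 4/9.
f(0) = 0.8, f(4/9) = 36/49, f(8/9) = 36/53, f(4/3) = 12/19, f(16/9) = 36/61, f(20/9) = 36/65, f(8/3) = 12/23, f(28/9) = 36/73, f(32/9) = 36/77, f(4) = 4/9.
T_9 = (Δx/2)·[f(x_0) + 2f(x_1) + ... + 2f(x_{8}) + f(x_9)].
Sum ≈ 2.3530.

2.3530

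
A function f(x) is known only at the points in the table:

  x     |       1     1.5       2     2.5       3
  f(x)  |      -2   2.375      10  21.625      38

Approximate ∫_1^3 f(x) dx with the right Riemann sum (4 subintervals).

Δx = 0.5.
Sum = 0.5·[2.375 + 10 + 21.625 + 38] = 36.

36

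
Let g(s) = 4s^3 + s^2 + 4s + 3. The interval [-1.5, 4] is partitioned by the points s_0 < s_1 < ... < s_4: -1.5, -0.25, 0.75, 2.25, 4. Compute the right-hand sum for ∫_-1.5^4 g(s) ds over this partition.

Subinterval widths: 1.25, 1, 1.5, 1.75.
Right endpoints: -0.25, 0.75, 2.25, 4.
g(-0.25) = 2, g(0.75) = 8.25, g(2.25) = 62.625, g(4) = 291.
Sum = Σ Δs_i · g(s_i).
Sum = 613.9375.

613.9375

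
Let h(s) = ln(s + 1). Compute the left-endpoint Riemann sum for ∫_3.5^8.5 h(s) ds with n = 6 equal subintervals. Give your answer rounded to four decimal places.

9.3008

Δs = (8.5 − 3.5)/6 = 5/6.
Left endpoints: 3.5, 13/3, 31/6, 6, 41/6, 23/3.
h(3.5) ≈ 1.5041, h(13/3) ≈ 1.6740, h(31/6) ≈ 1.8192, h(6) ≈ 1.9459, h(41/6) ≈ 2.0584, h(23/3) ≈ 2.1595.
Sum = Δs · [h(3.5) + h(13/3) + h(31/6) + ...].
Sum ≈ 9.3008.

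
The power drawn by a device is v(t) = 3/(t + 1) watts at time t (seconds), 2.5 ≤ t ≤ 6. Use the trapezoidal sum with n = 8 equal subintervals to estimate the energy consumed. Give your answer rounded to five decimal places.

Δt = (6 − 2.5)/8 = 0.4375.
v(2.5) = 6/7, v(2.9375) = 16/21, v(3.375) = 24/35, v(3.8125) = 48/77, v(4.25) = 4/7, v(4.6875) = 48/91, v(5.125) = 24/49, v(5.5625) = 16/35, v(6) = 3/7.
T_8 = (Δt/2)·[v(t_0) + 2v(t_1) + ... + 2v(t_{7}) + v(t_8)].
Sum ≈ 2.08237.

2.08237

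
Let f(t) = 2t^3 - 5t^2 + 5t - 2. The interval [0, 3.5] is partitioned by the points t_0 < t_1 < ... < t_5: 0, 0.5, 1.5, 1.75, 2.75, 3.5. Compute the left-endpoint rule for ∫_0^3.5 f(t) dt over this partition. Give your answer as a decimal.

12.5546875

Subinterval widths: 0.5, 1, 0.25, 1, 0.75.
Left endpoints: 0, 0.5, 1.5, 1.75, 2.75.
f(0) = -2, f(0.5) = -0.5, f(1.5) = 1, f(1.75) = 2.15625, f(2.75) = 15.53125.
Sum = Σ Δt_i · f(t_i).
Sum = 12.5546875.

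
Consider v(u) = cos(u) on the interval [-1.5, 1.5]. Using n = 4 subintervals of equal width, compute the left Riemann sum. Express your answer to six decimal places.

Δu = (1.5 − (-1.5))/4 = 0.75.
Left endpoints: -1.5, -0.75, 0, 0.75.
v(-1.5) ≈ 0.070737, v(-0.75) ≈ 0.731689, v(0) ≈ 1.000000, v(0.75) ≈ 0.731689.
Sum = Δu · [v(-1.5) + v(-0.75) + v(0) + v(0.75)].
Sum ≈ 1.900586.

1.900586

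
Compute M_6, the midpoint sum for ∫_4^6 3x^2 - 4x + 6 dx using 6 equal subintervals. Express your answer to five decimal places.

Δx = (6 − 4)/6 = 1/3.
Midpoints: 25/6, 4.5, 29/6, 31/6, 5.5, 35/6.
f(25/6) = 497/12, f(4.5) = 48.75, f(29/6) = 56.75, f(31/6) = 785/12, f(5.5) = 74.75, f(35/6) = 84.75.
Sum = Δx · [f(25/6) + f(4.5) + f(29/6) + ...].
Sum ≈ 123.94444.

123.94444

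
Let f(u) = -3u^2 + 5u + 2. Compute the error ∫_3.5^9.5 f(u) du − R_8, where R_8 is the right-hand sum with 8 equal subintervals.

78.1875

Exact integral: ∫_3.5^9.5 f(u) du = -607.5.
R_8 = -685.6875.
Error = -607.5 − (-685.6875) = 78.1875.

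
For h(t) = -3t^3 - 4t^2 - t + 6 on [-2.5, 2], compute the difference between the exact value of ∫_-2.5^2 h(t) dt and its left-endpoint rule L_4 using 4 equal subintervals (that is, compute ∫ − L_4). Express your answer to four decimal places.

-35.6748

Exact integral: ∫_-2.5^2 h(t) dt = 13.921875.
L_4 ≈ 49.596680.
Error ≈ 13.921875 − 49.596680 ≈ -35.6748.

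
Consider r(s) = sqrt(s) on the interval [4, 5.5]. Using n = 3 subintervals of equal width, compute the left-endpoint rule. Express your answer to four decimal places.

3.1787

Δs = (5.5 − 4)/3 = 0.5.
Left endpoints: 4, 4.5, 5.
r(4) ≈ 2.0000, r(4.5) ≈ 2.1213, r(5) ≈ 2.2361.
Sum = Δs · [r(4) + r(4.5) + r(5)].
Sum ≈ 3.1787.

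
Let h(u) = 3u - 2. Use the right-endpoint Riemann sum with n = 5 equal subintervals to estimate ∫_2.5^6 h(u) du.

41.3

Δu = (6 − 2.5)/5 = 0.7.
Right endpoints: 3.2, 3.9, 4.6, 5.3, 6.
h(3.2) = 7.6, h(3.9) = 9.7, h(4.6) = 11.8, h(5.3) = 13.9, h(6) = 16.
Sum = Δu · [h(3.2) + h(3.9) + h(4.6) + h(5.3) + h(6)].
Sum = 41.3.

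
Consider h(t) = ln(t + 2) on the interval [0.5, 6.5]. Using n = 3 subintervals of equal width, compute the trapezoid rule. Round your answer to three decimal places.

Δt = (6.5 − 0.5)/3 = 2.
h(0.5) ≈ 0.916, h(2.5) ≈ 1.504, h(4.5) ≈ 1.872, h(6.5) ≈ 2.140.
T_3 = (Δt/2)·[h(t_0) + 2h(t_1) + 2h(t_2) + h(t_3)].
Sum ≈ 9.808.

9.808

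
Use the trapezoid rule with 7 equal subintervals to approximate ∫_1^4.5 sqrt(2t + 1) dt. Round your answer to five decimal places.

Δt = (4.5 − 1)/7 = 0.5.
f(1) ≈ 1.73205, f(1.5) ≈ 2.00000, f(2) ≈ 2.23607, f(2.5) ≈ 2.44949, f(3) ≈ 2.64575, f(3.5) ≈ 2.82843, f(4) ≈ 3.00000, f(4.5) ≈ 3.16228.
T_7 = (Δt/2)·[f(t_0) + 2f(t_1) + ... + 2f(t_{6}) + f(t_7)].
Sum ≈ 8.80345.

8.80345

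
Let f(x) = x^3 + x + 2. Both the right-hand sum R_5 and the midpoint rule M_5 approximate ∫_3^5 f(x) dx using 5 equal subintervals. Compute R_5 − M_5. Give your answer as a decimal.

R_5 = 168.64.
M_5 = 147.68.
R_5 − M_5 = 20.96.

20.96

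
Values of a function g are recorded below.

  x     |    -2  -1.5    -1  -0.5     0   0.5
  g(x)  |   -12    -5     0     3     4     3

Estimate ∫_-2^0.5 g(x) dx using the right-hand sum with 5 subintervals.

Δx = 0.5.
Sum = 0.5·[(-5) + 0 + 3 + 4 + 3] = 2.5.

2.5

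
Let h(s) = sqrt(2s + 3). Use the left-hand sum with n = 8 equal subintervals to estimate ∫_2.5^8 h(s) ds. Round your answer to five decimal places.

Δs = (8 − 2.5)/8 = 0.6875.
Left endpoints: 2.5, 3.1875, 3.875, 4.5625, 5.25, 5.9375, 6.625, 7.3125.
h(2.5) ≈ 2.82843, h(3.1875) ≈ 3.06186, h(3.875) ≈ 3.27872, h(4.5625) ≈ 3.48210, h(5.25) ≈ 3.67423, h(5.9375) ≈ 3.85681, h(6.625) ≈ 4.03113, h(7.3125) ≈ 4.19821.
Sum = Δs · [h(2.5) + h(3.1875) + h(3.875) + ...].
Sum ≈ 19.53290.

19.53290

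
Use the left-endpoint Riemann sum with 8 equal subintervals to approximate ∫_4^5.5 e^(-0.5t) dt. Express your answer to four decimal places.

Δt = (5.5 − 4)/8 = 0.1875.
Left endpoints: 4, 4.1875, 4.375, 4.5625, 4.75, 4.9375, 5.125, 5.3125.
f(4) ≈ 0.1353, f(4.1875) ≈ 0.1232, f(4.375) ≈ 0.1122, f(4.5625) ≈ 0.1022, f(4.75) ≈ 0.0930, f(4.9375) ≈ 0.0847, f(5.125) ≈ 0.0771, f(5.3125) ≈ 0.0702.
Sum = Δt · [f(4) + f(4.1875) + f(4.375) + ...].
Sum ≈ 0.1496.

0.1496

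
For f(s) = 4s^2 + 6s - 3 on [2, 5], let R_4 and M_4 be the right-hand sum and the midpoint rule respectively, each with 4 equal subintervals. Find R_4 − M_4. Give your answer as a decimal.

R_4 = 249.375.
M_4 = 209.4375.
R_4 − M_4 = 39.9375.

39.9375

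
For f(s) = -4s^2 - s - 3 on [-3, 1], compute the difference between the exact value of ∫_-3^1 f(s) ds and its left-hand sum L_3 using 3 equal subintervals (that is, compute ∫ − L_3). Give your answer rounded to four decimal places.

Exact integral: ∫_-3^1 f(s) ds ≈ -45.333333.
L_3 ≈ -68.740741.
Error ≈ -45.333333 − (-68.740741) ≈ 23.4074.

23.4074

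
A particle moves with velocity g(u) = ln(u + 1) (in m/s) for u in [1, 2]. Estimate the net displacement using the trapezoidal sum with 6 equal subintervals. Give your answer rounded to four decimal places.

Δu = (2 − 1)/6 = 1/6.
g(1) ≈ 0.6931, g(7/6) ≈ 0.7732, g(4/3) ≈ 0.8473, g(1.5) ≈ 0.9163, g(5/3) ≈ 0.9808, g(11/6) ≈ 1.0415, g(2) ≈ 1.0986.
T_6 = (Δu/2)·[g(u_0) + 2g(u_1) + ... + 2g(u_{5}) + g(u_6)].
Sum ≈ 0.9092.

0.9092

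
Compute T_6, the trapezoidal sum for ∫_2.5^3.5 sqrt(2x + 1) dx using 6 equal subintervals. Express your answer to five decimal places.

Δx = (3.5 − 2.5)/6 = 1/6.
f(2.5) ≈ 2.44949, f(8/3) ≈ 2.51661, f(17/6) ≈ 2.58199, f(3) ≈ 2.64575, f(19/6) ≈ 2.70801, f(10/3) ≈ 2.76887, f(3.5) ≈ 2.82843.
T_6 = (Δx/2)·[f(x_0) + 2f(x_1) + ... + 2f(x_{5}) + f(x_6)].
Sum ≈ 2.64337.

2.64337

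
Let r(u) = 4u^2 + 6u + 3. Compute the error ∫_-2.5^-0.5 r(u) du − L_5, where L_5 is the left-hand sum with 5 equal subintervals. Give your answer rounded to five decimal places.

-2.61333

Exact integral: ∫_-2.5^-0.5 r(u) du ≈ 8.6666667.
L_5 = 11.28.
Error ≈ 8.6666667 − 11.28 ≈ -2.61333.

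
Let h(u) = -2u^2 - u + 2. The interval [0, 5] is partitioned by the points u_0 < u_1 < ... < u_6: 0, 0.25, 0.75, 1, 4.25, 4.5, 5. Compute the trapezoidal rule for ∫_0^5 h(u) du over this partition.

Subinterval widths: 0.25, 0.5, 0.25, 3.25, 0.25, 0.5.
h(0) = 2, h(0.25) = 1.625, h(0.75) = 0.125, h(1) = -1, h(4.25) = -38.375, h(4.5) = -43, h(5) = -53.
On each subinterval the trapezoid contributes (Δu_i/2)·[h(u_{i-1}) + h(u_i)].
Sum = -97.375.

-97.375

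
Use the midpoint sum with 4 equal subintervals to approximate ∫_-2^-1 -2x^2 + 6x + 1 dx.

-12.65625

Δx = (-1 − (-2))/4 = 0.25.
Midpoints: -1.875, -1.625, -1.375, -1.125.
f(-1.875) = -17.28125, f(-1.625) = -14.03125, f(-1.375) = -11.03125, f(-1.125) = -8.28125.
Sum = Δx · [f(-1.875) + f(-1.625) + f(-1.375) + f(-1.125)].
Sum = -12.65625.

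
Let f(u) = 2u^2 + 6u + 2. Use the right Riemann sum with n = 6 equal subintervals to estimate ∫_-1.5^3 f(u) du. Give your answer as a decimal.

65.53125

Δu = (3 − (-1.5))/6 = 0.75.
Right endpoints: -0.75, 0, 0.75, 1.5, 2.25, 3.
f(-0.75) = -1.375, f(0) = 2, f(0.75) = 7.625, f(1.5) = 15.5, f(2.25) = 25.625, f(3) = 38.
Sum = Δu · [f(-0.75) + f(0) + f(0.75) + ...].
Sum = 65.53125.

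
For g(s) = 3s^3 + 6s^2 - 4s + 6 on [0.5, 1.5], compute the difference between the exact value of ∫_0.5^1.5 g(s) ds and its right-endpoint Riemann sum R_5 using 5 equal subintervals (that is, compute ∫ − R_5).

-1.875

Exact integral: ∫_0.5^1.5 g(s) ds = 12.25.
R_5 = 14.125.
Error = 12.25 − 14.125 = -1.875.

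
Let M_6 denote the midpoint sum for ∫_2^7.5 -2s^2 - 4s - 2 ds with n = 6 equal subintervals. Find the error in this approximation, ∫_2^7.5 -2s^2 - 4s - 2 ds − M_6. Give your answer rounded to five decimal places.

Exact integral: ∫_2^7.5 f(s) ds ≈ -391.4166667.
M_6 ≈ -390.6464120.
Error ≈ -391.4166667 − (-390.6464120) ≈ -0.77025.

-0.77025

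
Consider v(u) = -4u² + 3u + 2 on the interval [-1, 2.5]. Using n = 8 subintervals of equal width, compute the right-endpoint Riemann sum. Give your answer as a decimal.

-10.03515625

Δu = (2.5 − (-1))/8 = 0.4375.
Right endpoints: -0.5625, -0.125, 0.3125, 0.75, 1.1875, 1.625, 2.0625, 2.5.
v(-0.5625) = -0.953125, v(-0.125) = 1.5625, v(0.3125) = 2.546875, v(0.75) = 2, v(1.1875) = -0.078125, v(1.625) = -3.6875, v(2.0625) = -8.828125, v(2.5) = -15.5.
Sum = Δu · [v(-0.5625) + v(-0.125) + v(0.3125) + ...].
Sum = -10.03515625.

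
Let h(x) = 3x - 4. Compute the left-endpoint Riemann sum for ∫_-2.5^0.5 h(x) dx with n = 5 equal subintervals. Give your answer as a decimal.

-23.7

Δx = (0.5 − (-2.5))/5 = 0.6.
Left endpoints: -2.5, -1.9, -1.3, -0.7, -0.1.
h(-2.5) = -11.5, h(-1.9) = -9.7, h(-1.3) = -7.9, h(-0.7) = -6.1, h(-0.1) = -4.3.
Sum = Δx · [h(-2.5) + h(-1.9) + h(-1.3) + h(-0.7) + h(-0.1)].
Sum = -23.7.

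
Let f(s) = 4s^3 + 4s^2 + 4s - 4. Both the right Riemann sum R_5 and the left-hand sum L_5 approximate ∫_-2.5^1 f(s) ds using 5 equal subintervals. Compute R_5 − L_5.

41.65

R_5 = -21.
L_5 = -62.65.
R_5 − L_5 = 41.65.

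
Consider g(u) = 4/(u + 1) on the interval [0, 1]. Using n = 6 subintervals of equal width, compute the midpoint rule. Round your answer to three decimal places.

Δu = (1 − 0)/6 = 1/6.
Midpoints: 1/12, 0.25, 5/12, 7/12, 0.75, 11/12.
g(1/12) = 48/13, g(0.25) = 3.2, g(5/12) = 48/17, g(7/12) = 48/19, g(0.75) = 16/7, g(11/12) = 48/23.
Sum = Δu · [g(1/12) + g(0.25) + g(5/12) + ...].
Sum ≈ 2.769.

2.769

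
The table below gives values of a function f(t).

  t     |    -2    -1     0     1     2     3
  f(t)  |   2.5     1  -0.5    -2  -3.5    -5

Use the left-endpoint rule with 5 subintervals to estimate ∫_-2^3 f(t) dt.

-2.5

Δt = 1.
Sum = 1·[2.5 + 1 + (-0.5) + (-2) + (-3.5)] = -2.5.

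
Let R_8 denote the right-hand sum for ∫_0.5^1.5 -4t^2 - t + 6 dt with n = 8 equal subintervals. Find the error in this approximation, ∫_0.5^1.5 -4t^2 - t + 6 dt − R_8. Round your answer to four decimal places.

0.5729

Exact integral: ∫_0.5^1.5 f(t) dt ≈ 0.666667.
R_8 = 0.09375.
Error ≈ 0.666667 − 0.09375 ≈ 0.5729.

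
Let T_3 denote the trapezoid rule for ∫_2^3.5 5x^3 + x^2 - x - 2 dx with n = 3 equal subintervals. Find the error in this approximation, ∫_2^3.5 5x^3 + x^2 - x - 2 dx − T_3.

Exact integral: ∫_2^3.5 f(x) dx = 172.078125.
T_3 = 174.71875.
Error = 172.078125 − 174.71875 = -2.640625.

-2.640625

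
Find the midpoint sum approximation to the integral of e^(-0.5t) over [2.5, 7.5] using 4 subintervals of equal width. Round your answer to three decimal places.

Δt = (7.5 − 2.5)/4 = 1.25.
Midpoints: 3.125, 4.375, 5.625, 6.875.
f(3.125) ≈ 0.210, f(4.375) ≈ 0.112, f(5.625) ≈ 0.060, f(6.875) ≈ 0.032.
Sum = Δt · [f(3.125) + f(4.375) + f(5.625) + f(6.875)].
Sum ≈ 0.518.

0.518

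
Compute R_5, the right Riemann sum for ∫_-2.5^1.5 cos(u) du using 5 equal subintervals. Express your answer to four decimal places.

Δu = (1.5 − (-2.5))/5 = 0.8.
Right endpoints: -1.7, -0.9, -0.1, 0.7, 1.5.
f(-1.7) ≈ -0.1288, f(-0.9) ≈ 0.6216, f(-0.1) ≈ 0.9950, f(0.7) ≈ 0.7648, f(1.5) ≈ 0.0707.
Sum = Δu · [f(-1.7) + f(-0.9) + f(-0.1) + f(0.7) + f(1.5)].
Sum ≈ 1.8587.

1.8587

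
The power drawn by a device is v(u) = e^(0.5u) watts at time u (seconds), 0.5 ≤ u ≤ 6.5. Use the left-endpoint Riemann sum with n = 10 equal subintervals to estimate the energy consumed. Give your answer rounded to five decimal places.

42.02778

Δu = (6.5 − 0.5)/10 = 0.6.
Left endpoints: 0.5, 1.1, 1.7, 2.3, 2.9, 3.5, 4.1, 4.7, 5.3, 5.9.
v(0.5) ≈ 1.28403, v(1.1) ≈ 1.73325, v(1.7) ≈ 2.33965, v(2.3) ≈ 3.15819, v(2.9) ≈ 4.26311, v(3.5) ≈ 5.75460, v(4.1) ≈ 7.76790, v(4.7) ≈ 10.48557, v(5.3) ≈ 14.15404, v(5.9) ≈ 19.10595.
Sum = Δu · [v(0.5) + v(1.1) + v(1.7) + ...].
Sum ≈ 42.02778.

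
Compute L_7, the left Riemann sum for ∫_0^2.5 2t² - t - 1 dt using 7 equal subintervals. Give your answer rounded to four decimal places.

3.1122

Δt = (2.5 − 0)/7 = 5/14.
Left endpoints: 0, 5/14, 5/7, 15/14, 10/7, 25/14, 15/7.
f(0) = -1, f(5/14) = -54/49, f(5/7) = -34/49, f(15/14) = 11/49, f(10/7) = 81/49, f(25/14) = 176/49, f(15/7) = 296/49.
Sum = Δt · [f(0) + f(5/14) + f(5/7) + ...].
Sum ≈ 3.1122.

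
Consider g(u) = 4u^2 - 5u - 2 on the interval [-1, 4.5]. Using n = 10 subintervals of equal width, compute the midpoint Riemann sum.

63.15375

Δu = (4.5 − (-1))/10 = 0.55.
Midpoints: -0.725, -0.175, 0.375, 0.925, 1.475, 2.025, 2.575, 3.125, 3.675, 4.225.
g(-0.725) = 3.7275, g(-0.175) = -1.0025, g(0.375) = -3.3125, g(0.925) = -3.2025, g(1.475) = -0.6725, g(2.025) = 4.2775, g(2.575) = 11.6475, g(3.125) = 21.4375, g(3.675) = 33.6475, g(4.225) = 48.2775.
Sum = Δu · [g(-0.725) + g(-0.175) + g(0.375) + ...].
Sum = 63.15375.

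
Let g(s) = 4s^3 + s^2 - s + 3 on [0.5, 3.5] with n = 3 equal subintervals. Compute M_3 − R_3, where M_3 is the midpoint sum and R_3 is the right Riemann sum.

M_3 = 161.
R_3 = 269.75.
M_3 − R_3 = -108.75.

-108.75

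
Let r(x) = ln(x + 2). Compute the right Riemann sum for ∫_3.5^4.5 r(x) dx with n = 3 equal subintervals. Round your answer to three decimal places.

1.818

Δx = (4.5 − 3.5)/3 = 1/3.
Right endpoints: 23/6, 25/6, 4.5.
r(23/6) ≈ 1.764, r(25/6) ≈ 1.819, r(4.5) ≈ 1.872.
Sum = Δx · [r(23/6) + r(25/6) + r(4.5)].
Sum ≈ 1.818.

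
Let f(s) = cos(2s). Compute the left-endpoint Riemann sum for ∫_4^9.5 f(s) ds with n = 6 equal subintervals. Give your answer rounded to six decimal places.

-0.814857

Δs = (9.5 − 4)/6 = 11/12.
Left endpoints: 4, 59/12, 35/6, 6.75, 23/3, 103/12.
f(4) ≈ -0.145500, f(59/12) ≈ -0.917696, f(35/6) ≈ 0.621842, f(6.75) ≈ 0.594921, f(23/3) ≈ -0.930643, f(103/12) ≈ -0.111858.
Sum = Δs · [f(4) + f(59/12) + f(35/6) + ...].
Sum ≈ -0.814857.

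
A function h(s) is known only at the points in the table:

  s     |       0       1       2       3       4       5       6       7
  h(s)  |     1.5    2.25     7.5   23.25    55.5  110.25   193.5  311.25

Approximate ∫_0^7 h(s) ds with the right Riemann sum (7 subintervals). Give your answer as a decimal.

Δs = 1.
Sum = 1·[2.25 + 7.5 + 23.25 + 55.5 + 110.25 + 193.5 + 311.25] = 703.5.

703.5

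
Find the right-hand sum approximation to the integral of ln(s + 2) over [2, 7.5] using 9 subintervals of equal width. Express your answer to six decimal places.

Δs = (7.5 − 2)/9 = 11/18.
Right endpoints: 47/18, 29/9, 23/6, 40/9, 91/18, 17/3, 113/18, 62/9, 7.5.
f(47/18) ≈ 1.528469, f(29/9) ≈ 1.652923, f(23/6) ≈ 1.763589, f(40/9) ≈ 1.863218, f(91/18) ≈ 1.953815, f(17/3) ≈ 2.036882, f(113/18) ≈ 2.113575, f(62/9) ≈ 2.184802, f(7.5) ≈ 2.251292.
Sum = Δs · [f(47/18) + f(29/9) + f(23/6) + ...].
Sum ≈ 10.601901.

10.601901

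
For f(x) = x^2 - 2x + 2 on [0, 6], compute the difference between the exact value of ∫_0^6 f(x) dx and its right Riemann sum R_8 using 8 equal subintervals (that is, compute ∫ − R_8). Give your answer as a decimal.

Exact integral: ∫_0^6 f(x) dx = 48.
R_8 = 57.5625.
Error = 48 − 57.5625 = -9.5625.

-9.5625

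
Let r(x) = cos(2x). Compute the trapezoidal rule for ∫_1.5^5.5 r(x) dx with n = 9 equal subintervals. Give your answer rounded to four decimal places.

-0.5325

Δx = (5.5 − 1.5)/9 = 4/9.
r(1.5) ≈ -0.9900, r(35/18) ≈ -0.7335, r(43/18) ≈ 0.0653, r(17/6) ≈ 0.8159, r(59/18) ≈ 0.9631, r(67/18) ≈ 0.3982, r(25/6) ≈ -0.4612, r(83/18) ≈ -0.9796, r(91/18) ≈ -0.7736, r(5.5) ≈ 0.0044.
T_9 = (Δx/2)·[r(x_0) + 2r(x_1) + ... + 2r(x_{8}) + r(x_9)].
Sum ≈ -0.5325.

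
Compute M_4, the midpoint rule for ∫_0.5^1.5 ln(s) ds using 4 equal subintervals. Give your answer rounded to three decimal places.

-0.042

Δs = (1.5 − 0.5)/4 = 0.25.
Midpoints: 0.625, 0.875, 1.125, 1.375.
f(0.625) ≈ -0.470, f(0.875) ≈ -0.134, f(1.125) ≈ 0.118, f(1.375) ≈ 0.318.
Sum = Δs · [f(0.625) + f(0.875) + f(1.125) + f(1.375)].
Sum ≈ -0.042.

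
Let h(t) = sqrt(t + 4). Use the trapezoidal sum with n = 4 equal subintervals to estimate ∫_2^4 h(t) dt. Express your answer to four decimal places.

Δt = (4 − 2)/4 = 0.5.
h(2) ≈ 2.4495, h(2.5) ≈ 2.5495, h(3) ≈ 2.6458, h(3.5) ≈ 2.7386, h(4) ≈ 2.8284.
T_4 = (Δt/2)·[h(t_0) + 2h(t_1) + 2h(t_2) + 2h(t_3) + h(t_4)].
Sum ≈ 5.2864.

5.2864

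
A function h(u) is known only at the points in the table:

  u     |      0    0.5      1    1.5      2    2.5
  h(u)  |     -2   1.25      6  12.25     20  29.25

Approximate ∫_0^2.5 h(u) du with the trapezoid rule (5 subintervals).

26.5625

Δu = 0.5.
T_5 = (0.5/2)·[(-2) + 2·1.25 + 2·6 + 2·12.25 + 2·20 + 29.25] = 26.5625.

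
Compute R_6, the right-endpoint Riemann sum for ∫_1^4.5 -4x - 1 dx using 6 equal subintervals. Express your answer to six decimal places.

-46.083333

Δx = (4.5 − 1)/6 = 7/12.
Right endpoints: 19/12, 13/6, 2.75, 10/3, 47/12, 4.5.
f(19/12) = -22/3, f(13/6) = -29/3, f(2.75) = -12, f(10/3) = -43/3, f(47/12) = -50/3, f(4.5) = -19.
Sum = Δx · [f(19/12) + f(13/6) + f(2.75) + ...].
Sum ≈ -46.083333.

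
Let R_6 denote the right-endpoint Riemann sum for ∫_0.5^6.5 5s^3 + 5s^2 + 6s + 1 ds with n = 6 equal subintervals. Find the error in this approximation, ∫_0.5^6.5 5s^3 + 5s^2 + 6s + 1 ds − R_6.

Exact integral: ∫_0.5^6.5 f(s) ds = 2820.75.
R_6 = 3687.5.
Error = 2820.75 − 3687.5 = -866.75.

-866.75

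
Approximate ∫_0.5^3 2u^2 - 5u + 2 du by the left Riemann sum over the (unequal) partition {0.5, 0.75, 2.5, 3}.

-0.09375

Subinterval widths: 0.25, 1.75, 0.5.
Left endpoints: 0.5, 0.75, 2.5.
f(0.5) = 0, f(0.75) = -0.625, f(2.5) = 2.
Sum = Σ Δu_i · f(u_i).
Sum = -0.09375.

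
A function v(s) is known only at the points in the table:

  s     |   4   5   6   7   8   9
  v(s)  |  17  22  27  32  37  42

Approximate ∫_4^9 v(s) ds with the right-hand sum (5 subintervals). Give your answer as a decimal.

Δs = 1.
Sum = 1·[22 + 27 + 32 + 37 + 42] = 160.

160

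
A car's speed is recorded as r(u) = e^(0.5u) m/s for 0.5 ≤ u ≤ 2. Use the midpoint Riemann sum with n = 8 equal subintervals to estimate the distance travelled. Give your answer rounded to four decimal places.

Δu = (2 − 0.5)/8 = 0.1875.
Midpoints: 0.59375, 0.78125, 0.96875, 1.15625, 1.34375, 1.53125, 1.71875, 1.90625.
r(0.59375) ≈ 1.3456, r(0.78125) ≈ 1.4779, r(0.96875) ≈ 1.6232, r(1.15625) ≈ 1.7827, r(1.34375) ≈ 1.9579, r(1.53125) ≈ 2.1503, r(1.71875) ≈ 2.3617, r(1.90625) ≈ 2.5938.
Sum = Δu · [r(0.59375) + r(0.78125) + r(0.96875) + ...].
Sum ≈ 2.8675.

2.8675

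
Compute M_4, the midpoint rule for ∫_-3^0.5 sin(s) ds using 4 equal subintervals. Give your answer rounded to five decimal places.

Δs = (0.5 − (-3))/4 = 0.875.
Midpoints: -2.5625, -1.6875, -0.8125, 0.0625.
f(-2.5625) ≈ -0.54726, f(-1.6875) ≈ -0.99320, f(-0.8125) ≈ -0.72601, f(0.0625) ≈ 0.06246.
Sum = Δs · [f(-2.5625) + f(-1.6875) + f(-0.8125) + f(0.0625)].
Sum ≈ -1.92851.

-1.92851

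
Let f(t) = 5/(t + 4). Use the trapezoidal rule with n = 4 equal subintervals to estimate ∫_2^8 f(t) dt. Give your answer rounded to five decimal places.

3.48512

Δt = (8 − 2)/4 = 1.5.
f(2) = 5/6, f(3.5) = 2/3, f(5) = 5/9, f(6.5) = 10/21, f(8) = 5/12.
T_4 = (Δt/2)·[f(t_0) + 2f(t_1) + 2f(t_2) + 2f(t_3) + f(t_4)].
Sum ≈ 3.48512.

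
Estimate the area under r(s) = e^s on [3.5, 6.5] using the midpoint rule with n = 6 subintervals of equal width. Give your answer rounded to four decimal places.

625.4903

Δs = (6.5 − 3.5)/6 = 0.5.
Midpoints: 3.75, 4.25, 4.75, 5.25, 5.75, 6.25.
r(3.75) ≈ 42.5211, r(4.25) ≈ 70.1054, r(4.75) ≈ 115.5843, r(5.25) ≈ 190.5663, r(5.75) ≈ 314.1907, r(6.25) ≈ 518.0128.
Sum = Δs · [r(3.75) + r(4.25) + r(4.75) + ...].
Sum ≈ 625.4903.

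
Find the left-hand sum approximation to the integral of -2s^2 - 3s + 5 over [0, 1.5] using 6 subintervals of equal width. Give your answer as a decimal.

Δs = (1.5 − 0)/6 = 0.25.
Left endpoints: 0, 0.25, 0.5, 0.75, 1, 1.25.
f(0) = 5, f(0.25) = 4.125, f(0.5) = 3, f(0.75) = 1.625, f(1) = 0, f(1.25) = -1.875.
Sum = Δs · [f(0) + f(0.25) + f(0.5) + ...].
Sum = 2.96875.

2.96875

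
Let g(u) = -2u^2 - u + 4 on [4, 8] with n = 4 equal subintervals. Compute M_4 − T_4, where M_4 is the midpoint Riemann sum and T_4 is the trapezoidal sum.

M_4 = -306.
T_4 = -308.
M_4 − T_4 = 2.

2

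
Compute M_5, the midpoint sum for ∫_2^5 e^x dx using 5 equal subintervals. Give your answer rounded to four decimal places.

Δx = (5 − 2)/5 = 0.6.
Midpoints: 2.3, 2.9, 3.5, 4.1, 4.7.
f(2.3) ≈ 9.9742, f(2.9) ≈ 18.1741, f(3.5) ≈ 33.1155, f(4.1) ≈ 60.3403, f(4.7) ≈ 109.9472.
Sum = Δx · [f(2.3) + f(2.9) + f(3.5) + f(4.1) + f(4.7)].
Sum ≈ 138.9307.

138.9307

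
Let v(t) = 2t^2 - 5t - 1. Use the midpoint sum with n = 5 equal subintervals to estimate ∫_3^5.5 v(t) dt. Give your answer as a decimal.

Δt = (5.5 − 3)/5 = 0.5.
Midpoints: 3.25, 3.75, 4.25, 4.75, 5.25.
v(3.25) = 3.875, v(3.75) = 8.375, v(4.25) = 13.875, v(4.75) = 20.375, v(5.25) = 27.875.
Sum = Δt · [v(3.25) + v(3.75) + v(4.25) + v(4.75) + v(5.25)].
Sum = 37.1875.

37.1875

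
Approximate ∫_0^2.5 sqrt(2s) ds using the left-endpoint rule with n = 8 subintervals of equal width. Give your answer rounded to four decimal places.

3.3297

Δs = (2.5 − 0)/8 = 0.3125.
Left endpoints: 0, 0.3125, 0.625, 0.9375, 1.25, 1.5625, 1.875, 2.1875.
f(0) ≈ 0.0000, f(0.3125) ≈ 0.7906, f(0.625) ≈ 1.1180, f(0.9375) ≈ 1.3693, f(1.25) ≈ 1.5811, f(1.5625) ≈ 1.7678, f(1.875) ≈ 1.9365, f(2.1875) ≈ 2.0917.
Sum = Δs · [f(0) + f(0.3125) + f(0.625) + ...].
Sum ≈ 3.3297.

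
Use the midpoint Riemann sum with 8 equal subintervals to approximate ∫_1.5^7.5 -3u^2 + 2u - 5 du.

Δu = (7.5 − 1.5)/8 = 0.75.
Midpoints: 1.875, 2.625, 3.375, 4.125, 4.875, 5.625, 6.375, 7.125.
f(1.875) = -11.796875, f(2.625) = -20.421875, f(3.375) = -32.421875, f(4.125) = -47.796875, f(4.875) = -66.546875, f(5.625) = -88.671875, f(6.375) = -114.171875, f(7.125) = -143.046875.
Sum = Δu · [f(1.875) + f(2.625) + f(3.375) + ...].
Sum = -393.65625.

-393.65625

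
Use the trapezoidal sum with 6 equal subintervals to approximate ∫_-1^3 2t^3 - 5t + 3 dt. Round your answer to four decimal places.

Δt = (3 − (-1))/6 = 2/3.
f(-1) = 6, f(-1/3) = 124/27, f(1/3) = 38/27, f(1) = 0, f(5/3) = 106/27, f(7/3) = 452/27, f(3) = 42.
T_6 = (Δt/2)·[f(t_0) + 2f(t_1) + ... + 2f(t_{5}) + f(t_6)].
Sum ≈ 33.7778.

33.7778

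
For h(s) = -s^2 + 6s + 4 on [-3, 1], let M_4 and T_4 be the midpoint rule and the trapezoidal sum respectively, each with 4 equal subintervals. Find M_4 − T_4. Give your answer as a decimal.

M_4 = -17.
T_4 = -18.
M_4 − T_4 = 1.

1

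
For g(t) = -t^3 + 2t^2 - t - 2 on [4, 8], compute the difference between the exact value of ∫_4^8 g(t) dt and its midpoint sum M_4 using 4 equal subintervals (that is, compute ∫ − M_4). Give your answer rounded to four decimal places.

Exact integral: ∫_4^8 g(t) dt ≈ -693.333333.
M_4 = -688.
Error ≈ -693.333333 − (-688) ≈ -5.3333.

-5.3333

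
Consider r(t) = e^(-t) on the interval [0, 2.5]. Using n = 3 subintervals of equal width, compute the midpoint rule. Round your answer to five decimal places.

Δt = (2.5 − 0)/3 = 5/6.
Midpoints: 5/12, 1.25, 25/12.
r(5/12) ≈ 0.65924, r(1.25) ≈ 0.28650, r(25/12) ≈ 0.12451.
Sum = Δt · [r(5/12) + r(1.25) + r(25/12)].
Sum ≈ 0.89188.

0.89188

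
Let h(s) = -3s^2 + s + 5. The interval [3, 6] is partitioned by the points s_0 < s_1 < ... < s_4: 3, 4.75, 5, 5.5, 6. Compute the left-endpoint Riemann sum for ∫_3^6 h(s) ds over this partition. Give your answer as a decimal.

Subinterval widths: 1.75, 0.25, 0.5, 0.5.
Left endpoints: 3, 4.75, 5, 5.5.
h(3) = -19, h(4.75) = -57.9375, h(5) = -65, h(5.5) = -80.25.
Sum = Σ Δs_i · h(s_i).
Sum = -120.359375.

-120.359375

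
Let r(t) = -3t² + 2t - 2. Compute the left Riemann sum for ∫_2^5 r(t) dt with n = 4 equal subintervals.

Δt = (5 − 2)/4 = 0.75.
Left endpoints: 2, 2.75, 3.5, 4.25.
r(2) = -10, r(2.75) = -19.1875, r(3.5) = -31.75, r(4.25) = -47.6875.
Sum = Δt · [r(2) + r(2.75) + r(3.5) + r(4.25)].
Sum = -81.46875.

-81.46875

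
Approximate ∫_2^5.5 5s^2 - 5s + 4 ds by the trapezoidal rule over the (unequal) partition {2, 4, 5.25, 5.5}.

Subinterval widths: 2, 1.25, 0.25.
f(2) = 14, f(4) = 64, f(5.25) = 115.5625, f(5.5) = 127.75.
On each subinterval the trapezoid contributes (Δs_i/2)·[f(s_{i-1}) + f(s_i)].
Sum = 220.640625.

220.640625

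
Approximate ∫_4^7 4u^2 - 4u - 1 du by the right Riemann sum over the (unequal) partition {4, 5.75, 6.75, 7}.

385.4375

Subinterval widths: 1.75, 1, 0.25.
Right endpoints: 5.75, 6.75, 7.
f(5.75) = 108.25, f(6.75) = 154.25, f(7) = 167.
Sum = Σ Δu_i · f(u_i).
Sum = 385.4375.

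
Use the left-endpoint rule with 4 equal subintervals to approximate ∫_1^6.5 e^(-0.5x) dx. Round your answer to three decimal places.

Δx = (6.5 − 1)/4 = 1.375.
Left endpoints: 1, 2.375, 3.75, 5.125.
f(1) ≈ 0.607, f(2.375) ≈ 0.305, f(3.75) ≈ 0.153, f(5.125) ≈ 0.077.
Sum = Δx · [f(1) + f(2.375) + f(3.75) + f(5.125)].
Sum ≈ 1.570.

1.570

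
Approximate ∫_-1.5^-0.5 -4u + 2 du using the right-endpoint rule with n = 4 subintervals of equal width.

Δu = (-0.5 − (-1.5))/4 = 0.25.
Right endpoints: -1.25, -1, -0.75, -0.5.
f(-1.25) = 7, f(-1) = 6, f(-0.75) = 5, f(-0.5) = 4.
Sum = Δu · [f(-1.25) + f(-1) + f(-0.75) + f(-0.5)].
Sum = 5.5.

5.5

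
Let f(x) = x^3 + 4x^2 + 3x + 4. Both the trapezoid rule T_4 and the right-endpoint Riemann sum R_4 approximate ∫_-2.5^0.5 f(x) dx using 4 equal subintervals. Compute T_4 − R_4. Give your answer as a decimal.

T_4 = 14.53125.
R_4 = 14.8125.
T_4 − R_4 = -0.28125.

-0.28125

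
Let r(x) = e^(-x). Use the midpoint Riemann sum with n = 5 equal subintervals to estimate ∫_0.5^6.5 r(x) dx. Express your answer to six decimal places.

Δx = (6.5 − 0.5)/5 = 1.2.
Midpoints: 1.1, 2.3, 3.5, 4.7, 5.9.
r(1.1) ≈ 0.332871, r(2.3) ≈ 0.100259, r(3.5) ≈ 0.030197, r(4.7) ≈ 0.009095, r(5.9) ≈ 0.002739.
Sum = Δx · [r(1.1) + r(2.3) + r(3.5) + r(4.7) + r(5.9)].
Sum ≈ 0.570194.

0.570194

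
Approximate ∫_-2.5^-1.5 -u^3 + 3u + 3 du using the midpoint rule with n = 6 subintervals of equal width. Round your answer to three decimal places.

Δu = (-1.5 − (-2.5))/6 = 1/6.
Midpoints: -29/12, -2.25, -25/12, -23/12, -1.75, -19/12.
f(-29/12) = 17045/1728, f(-2.25) = 7.640625, f(-25/12) = 10009/1728, f(-23/12) = 7415/1728, f(-1.75) = 3.109375, f(-19/12) = 3835/1728.
Sum = Δu · [f(-29/12) + f(-2.25) + f(-25/12) + ...].
Sum ≈ 5.486.

5.486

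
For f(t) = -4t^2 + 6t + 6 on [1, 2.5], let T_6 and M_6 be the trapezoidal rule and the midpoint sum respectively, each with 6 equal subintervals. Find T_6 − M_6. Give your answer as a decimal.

T_6 = 5.1875.
M_6 = 5.28125.
T_6 − M_6 = -0.09375.

-0.09375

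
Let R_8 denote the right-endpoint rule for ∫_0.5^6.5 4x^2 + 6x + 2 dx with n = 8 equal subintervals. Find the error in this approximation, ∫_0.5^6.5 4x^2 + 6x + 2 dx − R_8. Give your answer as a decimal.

-78.75

Exact integral: ∫_0.5^6.5 f(x) dx = 504.
R_8 = 582.75.
Error = 504 − 582.75 = -78.75.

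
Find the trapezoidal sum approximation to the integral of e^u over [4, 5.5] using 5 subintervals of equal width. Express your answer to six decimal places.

191.517352

Δu = (5.5 − 4)/5 = 0.3.
f(4) ≈ 54.598150, f(4.3) ≈ 73.699794, f(4.6) ≈ 99.484316, f(4.9) ≈ 134.289780, f(5.2) ≈ 181.272242, f(5.5) ≈ 244.691932.
T_5 = (Δu/2)·[f(u_0) + 2f(u_1) + ... + 2f(u_{4}) + f(u_5)].
Sum ≈ 191.517352.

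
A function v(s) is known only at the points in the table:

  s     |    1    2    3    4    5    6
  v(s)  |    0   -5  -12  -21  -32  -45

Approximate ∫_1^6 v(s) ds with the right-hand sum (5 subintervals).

-115

Δs = 1.
Sum = 1·[(-5) + (-12) + (-21) + (-32) + (-45)] = -115.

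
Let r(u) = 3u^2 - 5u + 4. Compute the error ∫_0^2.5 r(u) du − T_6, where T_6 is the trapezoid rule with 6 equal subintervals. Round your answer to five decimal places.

-0.21701

Exact integral: ∫_0^2.5 r(u) du = 10.
T_6 ≈ 10.2170139.
Error ≈ 10 − 10.2170139 ≈ -0.21701.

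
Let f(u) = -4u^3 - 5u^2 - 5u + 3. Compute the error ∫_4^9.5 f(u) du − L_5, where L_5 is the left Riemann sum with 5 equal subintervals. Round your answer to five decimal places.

-1869.34917

Exact integral: ∫_4^9.5 f(u) du ≈ -9380.4791667.
L_5 = -7511.13.
Error ≈ -9380.4791667 − (-7511.13) ≈ -1869.34917.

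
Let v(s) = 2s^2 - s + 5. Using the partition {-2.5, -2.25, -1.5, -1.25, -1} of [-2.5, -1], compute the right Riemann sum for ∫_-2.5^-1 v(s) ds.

16.9375

Subinterval widths: 0.25, 0.75, 0.25, 0.25.
Right endpoints: -2.25, -1.5, -1.25, -1.
v(-2.25) = 17.375, v(-1.5) = 11, v(-1.25) = 9.375, v(-1) = 8.
Sum = Σ Δs_i · v(s_i).
Sum = 16.9375.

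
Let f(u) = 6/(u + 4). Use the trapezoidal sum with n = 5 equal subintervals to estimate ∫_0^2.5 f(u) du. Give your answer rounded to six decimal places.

Δu = (2.5 − 0)/5 = 0.5.
f(0) = 1.5, f(0.5) = 4/3, f(1) = 1.2, f(1.5) = 12/11, f(2) = 1, f(2.5) = 12/13.
T_5 = (Δu/2)·[f(u_0) + 2f(u_1) + ... + 2f(u_{4}) + f(u_5)].
Sum ≈ 2.917890.

2.917890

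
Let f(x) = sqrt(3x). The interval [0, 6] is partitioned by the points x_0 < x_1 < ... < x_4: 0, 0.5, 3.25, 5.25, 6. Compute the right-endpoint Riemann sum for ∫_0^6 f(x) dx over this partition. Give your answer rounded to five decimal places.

20.31848

Subinterval widths: 0.5, 2.75, 2, 0.75.
Right endpoints: 0.5, 3.25, 5.25, 6.
f(0.5) ≈ 1.22474, f(3.25) ≈ 3.12250, f(5.25) ≈ 3.96863, f(6) ≈ 4.24264.
Sum = Σ Δx_i · f(x_i).
Sum ≈ 20.31848.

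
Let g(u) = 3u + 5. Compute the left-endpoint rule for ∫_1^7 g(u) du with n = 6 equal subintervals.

93

Δu = (7 − 1)/6 = 1.
Left endpoints: 1, 2, 3, 4, 5, 6.
g(1) = 8, g(2) = 11, g(3) = 14, g(4) = 17, g(5) = 20, g(6) = 23.
Sum = Δu · [g(1) + g(2) + g(3) + ...].
Sum = 93.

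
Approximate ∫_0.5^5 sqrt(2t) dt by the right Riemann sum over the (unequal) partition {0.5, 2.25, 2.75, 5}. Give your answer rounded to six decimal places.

12.000039

Subinterval widths: 1.75, 0.5, 2.25.
Right endpoints: 2.25, 2.75, 5.
f(2.25) ≈ 2.121320, f(2.75) ≈ 2.345208, f(5) ≈ 3.162278.
Sum = Σ Δt_i · f(t_i).
Sum ≈ 12.000039.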